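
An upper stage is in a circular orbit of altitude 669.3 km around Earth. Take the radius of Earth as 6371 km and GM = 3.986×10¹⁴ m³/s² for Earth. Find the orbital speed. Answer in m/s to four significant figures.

v ≈ 7524 m/s

r = 6371 + 669.3 = 7040.3 km = 7.0403×10⁶ m.
For a circular orbit v = √(μ/r) = √(3.986×10¹⁴ / 7.040×10⁶) = √(5.662×10⁷) = 7524 m/s.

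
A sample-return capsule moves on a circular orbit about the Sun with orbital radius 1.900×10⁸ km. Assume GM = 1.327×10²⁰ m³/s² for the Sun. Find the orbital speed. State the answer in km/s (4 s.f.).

r = 1.900×10⁸ km = 1.900×10¹¹ m.
For a circular orbit v = √(μ/r) = √(1.327×10²⁰ / 1.900×10¹¹) = √(6.984×10⁸) = 26430 m/s.
That is 26.43 km/s.

v ≈ 26.43 km/s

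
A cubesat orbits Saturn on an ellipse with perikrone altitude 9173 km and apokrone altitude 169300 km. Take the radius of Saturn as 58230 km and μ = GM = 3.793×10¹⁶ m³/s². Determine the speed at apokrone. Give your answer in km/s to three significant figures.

v ≈ 8.73 km/s

r_p = 58230 + 9173 = 67403 km = 6.7403×10⁷ m.
r_a = 58230 + 169300 = 227530 km = 2.2753×10⁸ m.
Semi-major axis a = (r_p + r_a)/2 = 1.4747×10⁵ km = 1.475×10⁸ m.
Vis-viva: v² = μ(2/r − 1/a) = 3.793×10¹⁶ × (8.790×10⁻⁹ − 6.781×10⁻⁹) = 7.620×10⁷ m²/s².
v = 8729 m/s = 8.729 km/s.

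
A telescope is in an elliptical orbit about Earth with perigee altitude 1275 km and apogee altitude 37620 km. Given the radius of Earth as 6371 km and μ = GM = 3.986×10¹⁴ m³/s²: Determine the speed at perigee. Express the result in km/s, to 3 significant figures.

r_p = 6371 + 1275 = 7646.0 km = 7.6460×10⁶ m.
r_a = 6371 + 37620 = 43991 km = 4.3991×10⁷ m.
Semi-major axis a = (r_p + r_a)/2 = 25818 km = 2.582×10⁷ m.
Vis-viva: v² = μ(2/r − 1/a) = 3.986×10¹⁴ × (2.616×10⁻⁷ − 3.873×10⁻⁸) = 8.883×10⁷ m²/s².
v = 9425 m/s = 9.425 km/s.

v ≈ 9.42 km/s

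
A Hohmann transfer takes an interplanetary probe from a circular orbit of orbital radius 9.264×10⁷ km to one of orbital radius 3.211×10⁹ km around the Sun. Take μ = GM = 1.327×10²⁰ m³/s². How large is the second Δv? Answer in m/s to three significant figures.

r₁ = 9.264×10⁷ km = 9.264×10¹⁰ m.
r₂ = 3.211×10⁹ km = 3.211×10¹² m.
Transfer ellipse a_t = (r₁ + r₂)/2 = 1.652×10¹² m.
At r₁: circular v_c1 = √(μ/r₁) = 37850 m/s; transfer-perihelion v_p = √[μ(2/r₁ − 1/a_t)] = 52770 m/s.
At r₂: circular v_c2 = √(μ/r₂) = 6429 m/s; transfer-aphelion v_a = √[μ(2/r₂ − 1/a_t)] = 1522 m/s.
Δv₂ = v_c2 − v_a = 4906 m/s.

Δv ≈ 4910 m/s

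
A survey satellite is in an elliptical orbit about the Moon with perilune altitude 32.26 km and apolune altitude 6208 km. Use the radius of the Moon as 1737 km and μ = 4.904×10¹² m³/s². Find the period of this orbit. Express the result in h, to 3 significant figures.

r_p = 1737 + 32.26 = 1769.3 km = 1.7693×10⁶ m.
r_a = 1737 + 6208 = 7945.0 km = 7.9450×10⁶ m.
Semi-major axis a = (r_p + r_a)/2 = (1769.3 + 7945.0)/2 = 4857.1 km = 4.857×10⁶ m.
By Kepler's third law T = 2π√(a³/μ) = 2π × 4.834×10³ = 3.037×10⁴ s.
= 8.437 h.

T ≈ 8.44 h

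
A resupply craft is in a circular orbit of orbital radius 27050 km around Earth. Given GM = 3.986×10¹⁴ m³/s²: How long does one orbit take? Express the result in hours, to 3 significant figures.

T ≈ 12.3 hours

r = 27050 km = 2.705×10⁷ m.
Kepler's third law: T = 2π√(r³/μ) = 2π√((2.705×10⁷)³ / 3.986×10¹⁴).
r³/μ = 4.966×10⁷ s², so T = 2π × 7.047×10³ = 4.428×10⁴ s.
Converting: 4.428×10⁴ s ÷ 3600 = 12.30 hours.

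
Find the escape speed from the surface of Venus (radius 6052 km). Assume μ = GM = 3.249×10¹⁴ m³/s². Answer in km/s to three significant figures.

v_esc ≈ 10.4 km/s

r = R = 6.052×10⁶ m.
Escape speed v_esc = √(2μ/r) = √(2 × 3.249×10¹⁴ / 6.052×10⁶) = √(1.074×10⁸) = 10360 m/s.
= 10.36 km/s.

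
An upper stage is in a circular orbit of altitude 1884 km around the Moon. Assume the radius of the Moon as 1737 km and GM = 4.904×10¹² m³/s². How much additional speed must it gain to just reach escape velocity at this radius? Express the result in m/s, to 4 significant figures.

Δv ≈ 482.0 m/s

r = 1737 + 1884 = 3621.0 km = 3.6210×10⁶ m.
Circular speed v_c = √(μ/r) = 1164 m/s.
Escape speed v_esc = √(2μ/r) = √2 × v_c = 1646 m/s.
Δv = v_esc − v_c = 482.0 m/s.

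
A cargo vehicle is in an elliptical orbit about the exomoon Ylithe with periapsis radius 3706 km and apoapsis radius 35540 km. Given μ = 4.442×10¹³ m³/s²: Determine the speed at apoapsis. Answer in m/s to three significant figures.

Semi-major axis a = (r_p + r_a)/2 = 19623 km = 1.962×10⁷ m.
Vis-viva: v² = μ(2/r − 1/a) = 4.442×10¹³ × (5.627×10⁻⁸ − 5.096×10⁻⁸) = 2.360×10⁵ m²/s².
v = 485.8 m/s.

v ≈ 486 m/s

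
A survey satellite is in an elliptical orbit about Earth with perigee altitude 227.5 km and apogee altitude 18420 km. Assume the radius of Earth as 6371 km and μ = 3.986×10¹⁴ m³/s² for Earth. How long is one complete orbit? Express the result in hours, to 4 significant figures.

T ≈ 5.436 hours

r_p = 6371 + 227.5 = 6598.5 km = 6.5985×10⁶ m.
r_a = 6371 + 18420 = 24791 km = 2.4791×10⁷ m.
Semi-major axis a = (r_p + r_a)/2 = (6598.5 + 24791)/2 = 15695 km = 1.569×10⁷ m.
By Kepler's third law T = 2π√(a³/μ) = 2π × 3.114×10³ = 1.957×10⁴ s.
= 5.436 hours.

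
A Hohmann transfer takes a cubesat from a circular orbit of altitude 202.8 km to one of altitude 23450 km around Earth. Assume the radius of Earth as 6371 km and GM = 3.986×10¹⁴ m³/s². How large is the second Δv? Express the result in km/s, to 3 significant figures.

Δv ≈ 1.46 km/s

r₁ = 6371 + 202.8 = 6573.8 km = 6.5738×10⁶ m.
r₂ = 6371 + 23450 = 29821 km = 2.9821×10⁷ m.
Transfer ellipse a_t = (r₁ + r₂)/2 = 1.820×10⁷ m.
At r₁: circular v_c1 = √(μ/r₁) = 7787 m/s; transfer-perigee v_p = √[μ(2/r₁ − 1/a_t)] = 9968 m/s.
At r₂: circular v_c2 = √(μ/r₂) = 3656 m/s; transfer-apogee v_a = √[μ(2/r₂ − 1/a_t)] = 2197 m/s.
Δv₂ = v_c2 − v_a = 1459 m/s.
= 1.459 km/s.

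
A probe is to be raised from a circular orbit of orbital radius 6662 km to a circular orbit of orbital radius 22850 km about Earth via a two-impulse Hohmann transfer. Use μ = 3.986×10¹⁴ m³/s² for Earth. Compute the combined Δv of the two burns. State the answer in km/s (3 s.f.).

r₁ = 6662 km = 6.662×10⁶ m.
r₂ = 22850 km = 2.285×10⁷ m.
Transfer ellipse a_t = (r₁ + r₂)/2 = 1.476×10⁷ m.
At r₁: circular v_c1 = √(μ/r₁) = 7735 m/s; transfer-perigee v_p = √[μ(2/r₁ − 1/a_t)] = 9626 m/s.
Δv₁ = v_p − v_c1 = 1890 m/s.
At r₂: circular v_c2 = √(μ/r₂) = 4177 m/s; transfer-apogee v_a = √[μ(2/r₂ − 1/a_t)] = 2806 m/s.
Δv₂ = v_c2 − v_a = 1370 m/s.
Total Δv = Δv₁ + Δv₂ = 3261 m/s = 3.261 km/s.

Δv_total ≈ 3.26 km/s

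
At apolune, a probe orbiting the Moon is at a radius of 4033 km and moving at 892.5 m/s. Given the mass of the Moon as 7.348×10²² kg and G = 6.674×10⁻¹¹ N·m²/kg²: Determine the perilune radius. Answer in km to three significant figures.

perilune radius ≈ 1960 km

μ = GM = 6.674×10⁻¹¹ × 7.348×10²² = 4.904×10¹² m³/s².
r_a = 4.033×10⁶ m.
Specific energy ε = v²/2 − μ/r = -8.177×10⁵ J/kg, so a = −μ/(2ε) = 2.999×10⁶ m.
The apsides satisfy r_p + r_a = 2a, so the perilune radius is 2a − r_a = 1.964×10⁶ m = 1964.3 km.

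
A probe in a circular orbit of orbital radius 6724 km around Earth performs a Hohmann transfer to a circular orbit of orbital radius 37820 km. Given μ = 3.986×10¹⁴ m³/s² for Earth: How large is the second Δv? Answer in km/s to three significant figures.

r₁ = 6724 km = 6.724×10⁶ m.
r₂ = 37820 km = 3.782×10⁷ m.
Transfer ellipse a_t = (r₁ + r₂)/2 = 2.227×10⁷ m.
At r₁: circular v_c1 = √(μ/r₁) = 7699 m/s; transfer-perigee v_p = √[μ(2/r₁ − 1/a_t)] = 10030 m/s.
At r₂: circular v_c2 = √(μ/r₂) = 3246 m/s; transfer-apogee v_a = √[μ(2/r₂ − 1/a_t)] = 1784 m/s.
Δv₂ = v_c2 − v_a = 1463 m/s.
= 1.463 km/s.

Δv ≈ 1.46 km/s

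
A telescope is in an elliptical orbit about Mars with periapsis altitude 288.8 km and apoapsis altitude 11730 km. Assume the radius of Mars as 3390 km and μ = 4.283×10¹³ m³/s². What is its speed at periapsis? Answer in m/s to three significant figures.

v ≈ 4330 m/s

r_p = 3390 + 288.8 = 3678.8 km = 3.6788×10⁶ m.
r_a = 3390 + 11730 = 15120 km = 1.5120×10⁷ m.
Semi-major axis a = (r_p + r_a)/2 = 9399.4 km = 9.399×10⁶ m.
Vis-viva: v² = μ(2/r − 1/a) = 4.283×10¹³ × (5.437×10⁻⁷ − 1.064×10⁻⁷) = 1.873×10⁷ m²/s².
v = 4328 m/s.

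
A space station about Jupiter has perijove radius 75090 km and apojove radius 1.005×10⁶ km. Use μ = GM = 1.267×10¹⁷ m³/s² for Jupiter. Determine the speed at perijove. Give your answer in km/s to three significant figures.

v ≈ 56.0 km/s

Semi-major axis a = (r_p + r_a)/2 = 5.4004×10⁵ km = 5.400×10⁸ m.
Vis-viva: v² = μ(2/r − 1/a) = 1.267×10¹⁷ × (2.663×10⁻⁸ − 1.852×10⁻⁹) = 3.140×10⁹ m²/s².
v = 56040 m/s = 56.04 km/s.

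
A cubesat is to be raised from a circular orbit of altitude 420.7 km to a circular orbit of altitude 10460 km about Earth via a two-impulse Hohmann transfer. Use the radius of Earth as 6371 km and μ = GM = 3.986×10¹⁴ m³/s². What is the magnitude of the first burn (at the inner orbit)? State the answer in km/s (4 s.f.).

r₁ = 6371 + 420.7 = 6791.7 km = 6.7917×10⁶ m.
r₂ = 6371 + 10460 = 16831 km = 1.6831×10⁷ m.
Transfer ellipse a_t = (r₁ + r₂)/2 = 1.181×10⁷ m.
At r₁: circular v_c1 = √(μ/r₁) = 7661 m/s; transfer-perigee v_p = √[μ(2/r₁ − 1/a_t)] = 9145 m/s.
Δv₁ = v_p − v_c1 = 1484 m/s.
= 1.484 km/s.

Δv ≈ 1.484 km/s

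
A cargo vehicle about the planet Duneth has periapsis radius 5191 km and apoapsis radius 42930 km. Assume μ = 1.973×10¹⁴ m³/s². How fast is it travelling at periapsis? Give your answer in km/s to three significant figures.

Semi-major axis a = (r_p + r_a)/2 = 24060 km = 2.406×10⁷ m.
Vis-viva: v² = μ(2/r − 1/a) = 1.973×10¹⁴ × (3.853×10⁻⁷ − 4.156×10⁻⁸) = 6.782×10⁷ m²/s².
v = 8235 m/s = 8.235 km/s.

v ≈ 8.24 km/s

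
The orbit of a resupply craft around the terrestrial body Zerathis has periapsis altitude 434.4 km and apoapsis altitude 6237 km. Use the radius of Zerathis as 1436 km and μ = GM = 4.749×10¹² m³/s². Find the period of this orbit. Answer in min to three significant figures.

T ≈ 501 min

r_p = 1436 + 434.4 = 1870.4 km = 1.8704×10⁶ m.
r_a = 1436 + 6237 = 7673.0 km = 7.6730×10⁶ m.
Semi-major axis a = (r_p + r_a)/2 = (1870.4 + 7673.0)/2 = 4771.7 km = 4.772×10⁶ m.
By Kepler's third law T = 2π√(a³/μ) = 2π × 4.783×10³ = 3.005×10⁴ s.
= 500.9 min.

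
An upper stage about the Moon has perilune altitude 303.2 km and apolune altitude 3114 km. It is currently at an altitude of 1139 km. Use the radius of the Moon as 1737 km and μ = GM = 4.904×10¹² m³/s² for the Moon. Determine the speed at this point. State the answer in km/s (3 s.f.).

r_p = 1737 + 303.2 = 2040.2 km = 2.0402×10⁶ m.
r_a = 1737 + 3114 = 4851.0 km = 4.8510×10⁶ m.
r = 1737 + 1139 = 2876.0 km = 2.876×10⁶ m.
Semi-major axis a = (r_p + r_a)/2 = 3445.6 km = 3.446×10⁶ m.
Vis-viva: v² = μ(2/r − 1/a) = 4.904×10¹² × (6.954×10⁻⁷ − 2.902×10⁻⁷) = 1.987×10⁶ m²/s².
v = 1410 m/s = 1.410 km/s.

v ≈ 1.41 km/s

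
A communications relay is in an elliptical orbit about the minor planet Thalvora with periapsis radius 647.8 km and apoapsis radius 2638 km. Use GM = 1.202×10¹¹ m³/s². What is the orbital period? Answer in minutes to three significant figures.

Semi-major axis a = (r_p + r_a)/2 = (647.80 + 2638.0)/2 = 1642.9 km = 1.643×10⁶ m.
By Kepler's third law T = 2π√(a³/μ) = 2π × 6.074×10³ = 3.816×10⁴ s.
= 636.1 minutes.

T ≈ 636 minutes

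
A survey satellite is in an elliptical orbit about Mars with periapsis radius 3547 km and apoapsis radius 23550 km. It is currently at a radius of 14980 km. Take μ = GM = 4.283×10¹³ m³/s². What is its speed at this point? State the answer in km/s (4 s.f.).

Semi-major axis a = (r_p + r_a)/2 = 13548 km = 1.355×10⁷ m.
Vis-viva: v² = μ(2/r − 1/a) = 4.283×10¹³ × (1.335×10⁻⁷ − 7.381×10⁻⁸) = 2.557×10⁶ m²/s².
v = 1599 m/s = 1.599 km/s.

v ≈ 1.599 km/s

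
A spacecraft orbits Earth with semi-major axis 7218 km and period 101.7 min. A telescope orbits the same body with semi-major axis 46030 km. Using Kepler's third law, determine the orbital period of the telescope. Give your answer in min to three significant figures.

T₂ ≈ 1640 min

Kepler's third law: T² ∝ a³, so T₂ = T₁ (a₂/a₁)^(3/2).
a₂/a₁ = 6.377, (a₂/a₁)^(3/2) = 16.10.
T₂ = 101.7 × 16.10 = 1638 min.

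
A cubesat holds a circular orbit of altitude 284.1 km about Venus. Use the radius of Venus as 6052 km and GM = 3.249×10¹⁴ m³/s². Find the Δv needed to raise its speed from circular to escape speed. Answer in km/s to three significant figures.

Δv ≈ 2.97 km/s

r = 6052 + 284.1 = 6336.1 km = 6.3361×10⁶ m.
Circular speed v_c = √(μ/r) = 7161 m/s.
Escape speed v_esc = √(2μ/r) = √2 × v_c = 10130 m/s.
Δv = v_esc − v_c = 2966 m/s = 2.966 km/s.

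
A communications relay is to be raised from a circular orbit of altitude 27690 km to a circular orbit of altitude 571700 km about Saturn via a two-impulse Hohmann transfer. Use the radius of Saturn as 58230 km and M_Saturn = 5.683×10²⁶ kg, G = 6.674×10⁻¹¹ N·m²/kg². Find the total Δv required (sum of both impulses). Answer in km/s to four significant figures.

Δv_total ≈ 10.82 km/s

μ = GM = 6.674×10⁻¹¹ × 5.683×10²⁶ = 3.793×10¹⁶ m³/s².
r₁ = 58230 + 27690 = 85920 km = 8.5920×10⁷ m.
r₂ = 58230 + 571700 = 629930 km = 6.2993×10⁸ m.
Transfer ellipse a_t = (r₁ + r₂)/2 = 3.579×10⁸ m.
At r₁: circular v_c1 = √(μ/r₁) = 21010 m/s; transfer-perikrone v_p = √[μ(2/r₁ − 1/a_t)] = 27870 m/s.
Δv₁ = v_p − v_c1 = 6863 m/s.
At r₂: circular v_c2 = √(μ/r₂) = 7760 m/s; transfer-apokrone v_a = √[μ(2/r₂ − 1/a_t)] = 3802 m/s.
Δv₂ = v_c2 − v_a = 3958 m/s.
Total Δv = Δv₁ + Δv₂ = 10820 m/s = 10.82 km/s.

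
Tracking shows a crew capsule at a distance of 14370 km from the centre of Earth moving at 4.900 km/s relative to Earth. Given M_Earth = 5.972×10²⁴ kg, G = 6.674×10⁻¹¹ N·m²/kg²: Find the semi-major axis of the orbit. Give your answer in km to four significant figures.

a ≈ 12670 km

μ = GM = 6.674×10⁻¹¹ × 5.972×10²⁴ = 3.986×10¹⁴ m³/s².
r = 1.437×10⁷ m.
Vis-viva rearranged: 1/a = 2/r − v²/μ = 1.392×10⁻⁷ − 6.024×10⁻⁸ = 7.894×10⁻⁸ m⁻¹.
a = 1.267×10⁷ m = 12668 km.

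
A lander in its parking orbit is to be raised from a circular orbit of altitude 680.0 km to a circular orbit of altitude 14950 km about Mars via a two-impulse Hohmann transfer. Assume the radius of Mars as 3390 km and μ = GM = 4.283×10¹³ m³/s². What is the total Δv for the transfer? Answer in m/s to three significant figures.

Δv_total ≈ 1510 m/s

r₁ = 3390 + 680.0 = 4070.0 km = 4.0700×10⁶ m.
r₂ = 3390 + 14950 = 18340 km = 1.8340×10⁷ m.
Transfer ellipse a_t = (r₁ + r₂)/2 = 1.120×10⁷ m.
At r₁: circular v_c1 = √(μ/r₁) = 3244 m/s; transfer-periapsis v_p = √[μ(2/r₁ − 1/a_t)] = 4150 m/s.
Δv₁ = v_p − v_c1 = 906.2 m/s.
At r₂: circular v_c2 = √(μ/r₂) = 1528 m/s; transfer-apoapsis v_a = √[μ(2/r₂ − 1/a_t)] = 921.0 m/s.
Δv₂ = v_c2 − v_a = 607.2 m/s.
Total Δv = Δv₁ + Δv₂ = 1513 m/s.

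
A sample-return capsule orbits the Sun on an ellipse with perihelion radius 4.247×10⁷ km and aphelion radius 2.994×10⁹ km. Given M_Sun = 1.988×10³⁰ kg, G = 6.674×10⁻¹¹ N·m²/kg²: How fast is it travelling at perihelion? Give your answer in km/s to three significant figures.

v ≈ 78.5 km/s

μ = GM = 6.674×10⁻¹¹ × 1.988×10³⁰ = 1.327×10²⁰ m³/s².
Semi-major axis a = (r_p + r_a)/2 = 1.5182×10⁹ km = 1.518×10¹² m.
Vis-viva: v² = μ(2/r − 1/a) = 1.327×10²⁰ × (4.709×10⁻¹¹ − 6.587×10⁻¹³) = 6.161×10⁹ m²/s².
v = 78490 m/s = 78.49 km/s.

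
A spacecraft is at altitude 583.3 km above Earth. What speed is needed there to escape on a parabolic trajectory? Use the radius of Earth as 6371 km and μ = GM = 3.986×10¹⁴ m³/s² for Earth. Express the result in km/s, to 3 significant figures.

r = 6371 + 583.3 = 6954.3 km = 6.9543×10⁶ m.
Escape speed v_esc = √(2μ/r) = √(2 × 3.986×10¹⁴ / 6.954×10⁶) = √(1.146×10⁸) = 10710 m/s.
= 10.71 km/s.

v_esc ≈ 10.7 km/s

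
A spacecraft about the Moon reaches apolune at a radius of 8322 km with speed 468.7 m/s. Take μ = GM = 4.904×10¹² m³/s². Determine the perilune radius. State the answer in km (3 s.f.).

r_a = 8.322×10⁶ m.
Specific energy ε = v²/2 − μ/r = -4.794×10⁵ J/kg, so a = −μ/(2ε) = 5.114×10⁶ m.
The apsides satisfy r_p + r_a = 2a, so the perilune radius is 2a − r_a = 1.907×10⁶ m = 1906.6 km.

perilune radius ≈ 1910 km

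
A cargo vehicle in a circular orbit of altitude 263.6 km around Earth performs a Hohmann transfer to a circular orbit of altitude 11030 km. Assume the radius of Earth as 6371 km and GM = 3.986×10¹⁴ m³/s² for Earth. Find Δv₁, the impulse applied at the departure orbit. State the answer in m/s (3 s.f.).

Δv ≈ 1580 m/s

r₁ = 6371 + 263.6 = 6634.6 km = 6.6346×10⁶ m.
r₂ = 6371 + 11030 = 17401 km = 1.7401×10⁷ m.
Transfer ellipse a_t = (r₁ + r₂)/2 = 1.202×10⁷ m.
At r₁: circular v_c1 = √(μ/r₁) = 7751 m/s; transfer-perigee v_p = √[μ(2/r₁ − 1/a_t)] = 9327 m/s.
Δv₁ = v_p − v_c1 = 1576 m/s.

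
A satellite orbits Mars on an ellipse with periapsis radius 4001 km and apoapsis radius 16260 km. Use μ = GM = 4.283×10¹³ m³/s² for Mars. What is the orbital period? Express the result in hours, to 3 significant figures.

Semi-major axis a = (r_p + r_a)/2 = (4001.0 + 16260)/2 = 10130 km = 1.013×10⁷ m.
By Kepler's third law T = 2π√(a³/μ) = 2π × 4.927×10³ = 3.096×10⁴ s.
= 8.599 hours.

T ≈ 8.60 hours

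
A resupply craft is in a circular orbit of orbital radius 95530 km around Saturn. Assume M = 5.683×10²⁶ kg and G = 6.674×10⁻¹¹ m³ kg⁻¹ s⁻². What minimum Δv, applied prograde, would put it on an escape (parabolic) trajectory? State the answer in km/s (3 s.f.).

μ = GM = 6.674×10⁻¹¹ × 5.683×10²⁶ = 3.793×10¹⁶ m³/s².
r = 95530 km = 9.553×10⁷ m.
Circular speed v_c = √(μ/r) = 19930 m/s.
Escape speed v_esc = √(2μ/r) = √2 × v_c = 28180 m/s.
Δv = v_esc − v_c = 8253 m/s = 8.253 km/s.

Δv ≈ 8.25 km/s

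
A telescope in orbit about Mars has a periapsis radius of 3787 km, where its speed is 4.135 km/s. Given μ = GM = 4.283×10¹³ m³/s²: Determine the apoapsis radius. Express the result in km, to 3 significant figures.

apoapsis radius ≈ 11700 km

r_p = 3.787×10⁶ m.
Specific energy ε = v²/2 − μ/r = -2.761×10⁶ J/kg, so a = −μ/(2ε) = 7.757×10⁶ m.
The apsides satisfy r_p + r_a = 2a, so the apoapsis radius is 2a − r_p = 1.173×10⁷ m = 11728 km.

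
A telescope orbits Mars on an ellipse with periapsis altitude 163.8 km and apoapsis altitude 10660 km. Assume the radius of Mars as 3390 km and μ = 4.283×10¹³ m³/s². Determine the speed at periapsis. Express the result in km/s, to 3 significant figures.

r_p = 3390 + 163.8 = 3553.8 km = 3.5538×10⁶ m.
r_a = 3390 + 10660 = 14050 km = 1.4050×10⁷ m.
Semi-major axis a = (r_p + r_a)/2 = 8801.9 km = 8.802×10⁶ m.
Vis-viva: v² = μ(2/r − 1/a) = 4.283×10¹³ × (5.628×10⁻⁷ − 1.136×10⁻⁷) = 1.924×10⁷ m²/s².
v = 4386 m/s = 4.386 km/s.

v ≈ 4.39 km/s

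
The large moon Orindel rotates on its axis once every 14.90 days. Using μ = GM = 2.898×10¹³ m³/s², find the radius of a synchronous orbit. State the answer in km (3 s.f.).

r_sync ≈ 1.07×10⁵ km

T = 14.90 days = 1.287×10⁶ s.
A synchronous orbit has period T, so by Kepler's third law a = (μT²/4π²)^(1/3).
μT²/4π² = 2.898×10¹³ × (1.287×10⁶)² / 39.48 = 1.217×10²⁴ m³.
a = 1.068×10⁸ m = 1.0675×10⁵ km.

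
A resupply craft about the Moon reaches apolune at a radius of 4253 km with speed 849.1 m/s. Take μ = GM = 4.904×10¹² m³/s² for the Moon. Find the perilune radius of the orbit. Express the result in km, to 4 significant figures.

perilune radius ≈ 1934 km

r_a = 4.253×10⁶ m.
Specific energy ε = v²/2 − μ/r = -7.926×10⁵ J/kg, so a = −μ/(2ε) = 3.094×10⁶ m.
The apsides satisfy r_p + r_a = 2a, so the perilune radius is 2a − r_a = 1.934×10⁶ m = 1934.4 km.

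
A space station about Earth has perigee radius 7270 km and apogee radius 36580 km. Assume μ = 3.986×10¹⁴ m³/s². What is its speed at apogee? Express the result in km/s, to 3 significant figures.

Semi-major axis a = (r_p + r_a)/2 = 21925 km = 2.192×10⁷ m.
Vis-viva: v² = μ(2/r − 1/a) = 3.986×10¹⁴ × (5.467×10⁻⁸ − 4.561×10⁻⁸) = 3.613×10⁶ m²/s².
v = 1901 m/s = 1.901 km/s.

v ≈ 1.90 km/s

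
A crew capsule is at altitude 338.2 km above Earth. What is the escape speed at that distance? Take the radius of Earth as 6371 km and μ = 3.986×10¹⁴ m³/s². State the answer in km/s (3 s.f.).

v_esc ≈ 10.9 km/s

r = 6371 + 338.2 = 6709.2 km = 6.7092×10⁶ m.
Escape speed v_esc = √(2μ/r) = √(2 × 3.986×10¹⁴ / 6.709×10⁶) = √(1.188×10⁸) = 10900 m/s.
= 10.90 km/s.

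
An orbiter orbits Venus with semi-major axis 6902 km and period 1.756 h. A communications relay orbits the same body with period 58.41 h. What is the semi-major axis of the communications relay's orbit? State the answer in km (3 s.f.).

a₂ ≈ 71400 km

Kepler's third law: a³ ∝ T², so a₂ = a₁ (T₂/T₁)^(2/3).
T₂/T₁ = 33.26, (T₂/T₁)^(2/3) = 10.34.
a₂ = 6902 × 10.34 = 71390 km.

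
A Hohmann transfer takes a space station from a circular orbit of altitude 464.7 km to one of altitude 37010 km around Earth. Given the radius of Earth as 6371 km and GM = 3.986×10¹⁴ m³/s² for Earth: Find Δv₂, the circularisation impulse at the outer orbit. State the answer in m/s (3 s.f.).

r₁ = 6371 + 464.7 = 6835.7 km = 6.8357×10⁶ m.
r₂ = 6371 + 37010 = 43381 km = 4.3381×10⁷ m.
Transfer ellipse a_t = (r₁ + r₂)/2 = 2.511×10⁷ m.
At r₁: circular v_c1 = √(μ/r₁) = 7636 m/s; transfer-perigee v_p = √[μ(2/r₁ − 1/a_t)] = 10040 m/s.
At r₂: circular v_c2 = √(μ/r₂) = 3031 m/s; transfer-apogee v_a = √[μ(2/r₂ − 1/a_t)] = 1582 m/s.
Δv₂ = v_c2 − v_a = 1450 m/s.

Δv ≈ 1450 m/s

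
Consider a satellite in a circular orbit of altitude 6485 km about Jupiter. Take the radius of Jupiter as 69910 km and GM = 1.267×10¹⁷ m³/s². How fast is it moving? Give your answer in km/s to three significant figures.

r = 69910 + 6485 = 76395 km = 7.6395×10⁷ m.
For a circular orbit v = √(μ/r) = √(1.267×10¹⁷ / 7.640×10⁷) = √(1.658×10⁹) = 40720 m/s.
That is 40.72 km/s.

v ≈ 40.7 km/s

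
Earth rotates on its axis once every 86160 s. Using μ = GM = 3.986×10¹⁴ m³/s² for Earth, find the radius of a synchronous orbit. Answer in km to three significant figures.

r_sync ≈ 42200 km

A synchronous orbit has period T, so by Kepler's third law a = (μT²/4π²)^(1/3).
μT²/4π² = 3.986×10¹⁴ × (8.616×10⁴)² / 39.48 = 7.495×10²² m³.
a = 4.216×10⁷ m = 42163 km.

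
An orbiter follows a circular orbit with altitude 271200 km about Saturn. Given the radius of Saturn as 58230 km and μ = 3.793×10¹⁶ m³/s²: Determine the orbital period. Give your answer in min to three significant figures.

r = 58230 + 271200 = 329430 km = 3.2943×10⁸ m.
Kepler's third law: T = 2π√(r³/μ) = 2π√((3.294×10⁸)³ / 3.793×10¹⁶).
r³/μ = 9.426×10⁸ s², so T = 2π × 3.070×10⁴ = 1.929×10⁵ s.
Converting: 1.929×10⁵ s ÷ 60.00 = 3215 min.

T ≈ 3220 min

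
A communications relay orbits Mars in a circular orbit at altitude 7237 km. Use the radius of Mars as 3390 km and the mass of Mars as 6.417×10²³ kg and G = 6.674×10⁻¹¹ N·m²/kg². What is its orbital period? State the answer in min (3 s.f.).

μ = GM = 6.674×10⁻¹¹ × 6.417×10²³ = 4.283×10¹³ m³/s².
r = 3390 + 7237 = 10627 km = 1.0627×10⁷ m.
Kepler's third law: T = 2π√(r³/μ) = 2π√((1.063×10⁷)³ / 4.283×10¹³).
r³/μ = 2.802×10⁷ s², so T = 2π × 5.294×10³ = 3.326×10⁴ s.
Converting: 3.326×10⁴ s ÷ 60.00 = 554.4 min.

T ≈ 554 min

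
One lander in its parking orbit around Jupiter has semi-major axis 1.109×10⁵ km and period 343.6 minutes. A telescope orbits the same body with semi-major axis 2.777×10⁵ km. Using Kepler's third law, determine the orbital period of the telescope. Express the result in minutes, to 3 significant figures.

T₂ ≈ 1360 minutes

Kepler's third law: T² ∝ a³, so T₂ = T₁ (a₂/a₁)^(3/2).
a₂/a₁ = 2.504, (a₂/a₁)^(3/2) = 3.962.
T₂ = 343.6 × 3.962 = 1362 minutes.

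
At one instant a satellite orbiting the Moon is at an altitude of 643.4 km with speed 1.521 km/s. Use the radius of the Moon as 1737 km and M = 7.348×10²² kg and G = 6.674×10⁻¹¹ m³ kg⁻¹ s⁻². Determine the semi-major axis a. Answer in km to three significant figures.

μ = GM = 6.674×10⁻¹¹ × 7.348×10²² = 4.904×10¹² m³/s².
r = 1737 + 643.4 = 2380.4 km = 2.380×10⁶ m.
Specific orbital energy ε = v²/2 − μ/r = (1521)²/2 − 4.904×10¹²/2.380×10⁶ = -9.035×10⁵ J/kg.
Since ε = −μ/(2a), a = −μ/(2ε) = 2.714×10⁶ m = 2714.0 km.

a ≈ 2710 km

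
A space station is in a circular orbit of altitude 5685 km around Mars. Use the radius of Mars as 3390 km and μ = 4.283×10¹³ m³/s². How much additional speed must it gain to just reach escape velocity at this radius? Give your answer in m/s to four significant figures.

Δv ≈ 899.9 m/s

r = 3390 + 5685 = 9075.0 km = 9.0750×10⁶ m.
Circular speed v_c = √(μ/r) = 2172 m/s.
Escape speed v_esc = √(2μ/r) = √2 × v_c = 3072 m/s.
Δv = v_esc − v_c = 899.9 m/s.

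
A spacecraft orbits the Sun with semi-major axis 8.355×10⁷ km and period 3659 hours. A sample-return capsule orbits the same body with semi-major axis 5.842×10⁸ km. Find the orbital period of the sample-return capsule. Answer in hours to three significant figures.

Kepler's third law: T² ∝ a³, so T₂ = T₁ (a₂/a₁)^(3/2).
a₂/a₁ = 6.992, (a₂/a₁)^(3/2) = 18.49.
T₂ = 3659 × 18.49 = 67650 hours.

T₂ ≈ 67700 hours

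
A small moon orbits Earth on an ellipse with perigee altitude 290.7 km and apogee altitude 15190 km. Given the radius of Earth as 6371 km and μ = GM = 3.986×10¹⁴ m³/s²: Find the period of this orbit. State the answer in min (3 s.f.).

T ≈ 278 min

r_p = 6371 + 290.7 = 6661.7 km = 6.6617×10⁶ m.
r_a = 6371 + 15190 = 21561 km = 2.1561×10⁷ m.
Semi-major axis a = (r_p + r_a)/2 = (6661.7 + 21561)/2 = 14111 km = 1.411×10⁷ m.
By Kepler's third law T = 2π√(a³/μ) = 2π × 2.655×10³ = 1.668×10⁴ s.
= 278.0 min.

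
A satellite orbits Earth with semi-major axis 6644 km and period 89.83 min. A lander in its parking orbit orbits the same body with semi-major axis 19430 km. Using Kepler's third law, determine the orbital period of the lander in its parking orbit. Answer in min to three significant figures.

T₂ ≈ 449 min

Kepler's third law: T² ∝ a³, so T₂ = T₁ (a₂/a₁)^(3/2).
a₂/a₁ = 2.924, (a₂/a₁)^(3/2) = 5.001.
T₂ = 89.83 × 5.001 = 449.2 min.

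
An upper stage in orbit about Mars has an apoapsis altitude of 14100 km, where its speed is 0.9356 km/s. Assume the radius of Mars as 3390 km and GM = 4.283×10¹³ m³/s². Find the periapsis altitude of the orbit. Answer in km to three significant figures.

r_a = 3390 + 14100 = 17490 km = 1.749×10⁷ m.
Specific energy ε = v²/2 − μ/r = -2.011×10⁶ J/kg, so a = −μ/(2ε) = 1.065×10⁷ m.
The apsides satisfy r_p + r_a = 2a, so the periapsis radius is 2a − r_a = 3.806×10⁶ m = 3806.2 km.
Periapsis altitude = 3806.2 − 3390 = 416.23 km.

periapsis altitude ≈ 416 km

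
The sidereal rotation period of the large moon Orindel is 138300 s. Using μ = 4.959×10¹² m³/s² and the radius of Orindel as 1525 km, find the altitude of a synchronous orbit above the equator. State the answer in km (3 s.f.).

h_sync ≈ 11900 km

A synchronous orbit has period T, so by Kepler's third law a = (μT²/4π²)^(1/3).
μT²/4π² = 4.959×10¹² × (1.383×10⁵)² / 39.48 = 2.403×10²¹ m³.
a = 1.339×10⁷ m = 13393 km.
Altitude h = a − R = 13393 − 1525 = 11868 km.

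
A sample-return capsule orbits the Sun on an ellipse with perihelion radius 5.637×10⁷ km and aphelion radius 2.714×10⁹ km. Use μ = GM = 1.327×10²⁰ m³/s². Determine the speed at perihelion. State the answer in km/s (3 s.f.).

Semi-major axis a = (r_p + r_a)/2 = 1.3852×10⁹ km = 1.385×10¹² m.
Vis-viva: v² = μ(2/r − 1/a) = 1.327×10²⁰ × (3.548×10⁻¹¹ − 7.219×10⁻¹³) = 4.612×10⁹ m²/s².
v = 67910 m/s = 67.91 km/s.

v ≈ 67.9 km/s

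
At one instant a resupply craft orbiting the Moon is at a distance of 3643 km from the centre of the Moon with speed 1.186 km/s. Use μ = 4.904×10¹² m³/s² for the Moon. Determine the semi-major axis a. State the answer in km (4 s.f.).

r = 3.643×10⁶ m.
Specific orbital energy ε = v²/2 − μ/r = (1186)²/2 − 4.904×10¹²/3.643×10⁶ = -6.428×10⁵ J/kg.
Since ε = −μ/(2a), a = −μ/(2ε) = 3.814×10⁶ m = 3814.3 km.

a ≈ 3814 km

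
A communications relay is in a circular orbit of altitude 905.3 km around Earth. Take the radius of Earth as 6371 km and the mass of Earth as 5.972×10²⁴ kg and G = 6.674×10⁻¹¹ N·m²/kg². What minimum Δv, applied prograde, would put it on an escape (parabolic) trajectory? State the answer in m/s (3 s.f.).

Δv ≈ 3070 m/s

μ = GM = 6.674×10⁻¹¹ × 5.972×10²⁴ = 3.986×10¹⁴ m³/s².
r = 6371 + 905.3 = 7276.3 km = 7.2763×10⁶ m.
Circular speed v_c = √(μ/r) = 7401 m/s.
Escape speed v_esc = √(2μ/r) = √2 × v_c = 10470 m/s.
Δv = v_esc − v_c = 3066 m/s.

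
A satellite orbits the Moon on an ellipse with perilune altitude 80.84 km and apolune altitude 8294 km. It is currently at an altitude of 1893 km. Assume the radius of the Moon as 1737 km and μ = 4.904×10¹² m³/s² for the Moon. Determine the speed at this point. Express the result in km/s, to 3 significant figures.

r_p = 1737 + 80.84 = 1817.8 km = 1.8178×10⁶ m.
r_a = 1737 + 8294 = 10031 km = 1.0031×10⁷ m.
r = 1737 + 1893 = 3630.0 km = 3.630×10⁶ m.
Semi-major axis a = (r_p + r_a)/2 = 5924.4 km = 5.924×10⁶ m.
Vis-viva: v² = μ(2/r − 1/a) = 4.904×10¹² × (5.510×10⁻⁷ − 1.688×10⁻⁷) = 1.874×10⁶ m²/s².
v = 1369 m/s = 1.369 km/s.

v ≈ 1.37 km/s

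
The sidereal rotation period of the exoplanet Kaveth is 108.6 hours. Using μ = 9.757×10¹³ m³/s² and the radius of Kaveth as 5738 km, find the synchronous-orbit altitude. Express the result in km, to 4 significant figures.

h_sync ≈ 66550 km

T = 108.6 hours = 3.910×10⁵ s.
A synchronous orbit has period T, so by Kepler's third law a = (μT²/4π²)^(1/3).
μT²/4π² = 9.757×10¹³ × (3.910×10⁵)² / 39.48 = 3.778×10²³ m³.
a = 7.229×10⁷ m = 72289 km.
Altitude h = a − R = 72289 − 5738 = 66551 km.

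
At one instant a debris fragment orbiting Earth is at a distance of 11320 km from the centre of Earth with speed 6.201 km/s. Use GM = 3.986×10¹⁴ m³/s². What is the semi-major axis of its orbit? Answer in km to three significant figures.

r = 1.132×10⁷ m.
Vis-viva rearranged: 1/a = 2/r − v²/μ = 1.767×10⁻⁷ − 9.647×10⁻⁸ = 8.021×10⁻⁸ m⁻¹.
a = 1.247×10⁷ m = 12467 km.

a ≈ 12500 km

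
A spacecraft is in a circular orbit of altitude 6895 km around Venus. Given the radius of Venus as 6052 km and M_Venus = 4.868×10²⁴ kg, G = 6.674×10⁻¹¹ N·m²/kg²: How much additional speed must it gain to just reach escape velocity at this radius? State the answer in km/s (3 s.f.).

Δv ≈ 2.07 km/s

μ = GM = 6.674×10⁻¹¹ × 4.868×10²⁴ = 3.249×10¹⁴ m³/s².
r = 6052 + 6895 = 12947 km = 1.2947×10⁷ m.
Circular speed v_c = √(μ/r) = 5009 m/s.
Escape speed v_esc = √(2μ/r) = √2 × v_c = 7084 m/s.
Δv = v_esc − v_c = 2075 m/s = 2.075 km/s.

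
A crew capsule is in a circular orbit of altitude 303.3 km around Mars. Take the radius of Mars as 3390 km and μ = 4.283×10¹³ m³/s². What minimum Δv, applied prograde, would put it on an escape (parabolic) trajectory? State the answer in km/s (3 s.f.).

r = 3390 + 303.3 = 3693.3 km = 3.6933×10⁶ m.
Circular speed v_c = √(μ/r) = 3405 m/s.
Escape speed v_esc = √(2μ/r) = √2 × v_c = 4816 m/s.
Δv = v_esc − v_c = 1411 m/s = 1.411 km/s.

Δv ≈ 1.41 km/s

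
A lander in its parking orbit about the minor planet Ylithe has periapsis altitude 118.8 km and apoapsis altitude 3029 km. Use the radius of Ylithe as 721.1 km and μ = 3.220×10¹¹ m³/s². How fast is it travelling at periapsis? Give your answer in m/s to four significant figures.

v ≈ 791.5 m/s

r_p = 721.1 + 118.8 = 839.90 km = 8.3990×10⁵ m.
r_a = 721.1 + 3029 = 3750.1 km = 3.7501×10⁶ m.
Semi-major axis a = (r_p + r_a)/2 = 2295.0 km = 2.295×10⁶ m.
Vis-viva: v² = μ(2/r − 1/a) = 3.220×10¹¹ × (2.381×10⁻⁶ − 4.357×10⁻⁷) = 6.265×10⁵ m²/s².
v = 791.5 m/s.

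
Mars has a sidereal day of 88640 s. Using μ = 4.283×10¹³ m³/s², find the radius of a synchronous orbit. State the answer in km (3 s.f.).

r_sync ≈ 20400 km

A synchronous orbit has period T, so by Kepler's third law a = (μT²/4π²)^(1/3).
μT²/4π² = 4.283×10¹³ × (8.864×10⁴)² / 39.48 = 8.524×10²¹ m³.
a = 2.043×10⁷ m = 20428 km.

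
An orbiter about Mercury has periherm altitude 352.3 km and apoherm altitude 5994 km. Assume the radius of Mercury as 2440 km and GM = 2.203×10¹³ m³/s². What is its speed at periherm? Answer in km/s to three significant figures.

v ≈ 3.44 km/s

r_p = 2440 + 352.3 = 2792.3 km = 2.7923×10⁶ m.
r_a = 2440 + 5994 = 8434.0 km = 8.4340×10⁶ m.
Semi-major axis a = (r_p + r_a)/2 = 5613.1 km = 5.613×10⁶ m.
Vis-viva: v² = μ(2/r − 1/a) = 2.203×10¹³ × (7.163×10⁻⁷ − 1.782×10⁻⁷) = 1.185×10⁷ m²/s².
v = 3443 m/s = 3.443 km/s.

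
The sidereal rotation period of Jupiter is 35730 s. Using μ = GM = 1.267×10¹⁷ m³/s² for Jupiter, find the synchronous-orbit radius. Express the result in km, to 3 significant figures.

A synchronous orbit has period T, so by Kepler's third law a = (μT²/4π²)^(1/3).
μT²/4π² = 1.267×10¹⁷ × (3.573×10⁴)² / 39.48 = 4.097×10²⁴ m³.
a = 1.600×10⁸ m = 1.6002×10⁵ km.

r_sync ≈ 1.60×10⁵ km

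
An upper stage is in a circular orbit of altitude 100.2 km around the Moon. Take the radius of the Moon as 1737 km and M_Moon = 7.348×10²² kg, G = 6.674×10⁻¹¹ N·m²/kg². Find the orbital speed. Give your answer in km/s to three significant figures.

v ≈ 1.63 km/s

μ = GM = 6.674×10⁻¹¹ × 7.348×10²² = 4.904×10¹² m³/s².
r = 1737 + 100.2 = 1837.2 km = 1.8372×10⁶ m.
For a circular orbit v = √(μ/r) = √(4.904×10¹² / 1.837×10⁶) = √(2.669×10⁶) = 1634 m/s.
That is 1.634 km/s.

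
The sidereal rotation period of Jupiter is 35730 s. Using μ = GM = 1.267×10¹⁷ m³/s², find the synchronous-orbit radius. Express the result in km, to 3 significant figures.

r_sync ≈ 1.60×10⁵ km

A synchronous orbit has period T, so by Kepler's third law a = (μT²/4π²)^(1/3).
μT²/4π² = 1.267×10¹⁷ × (3.573×10⁴)² / 39.48 = 4.097×10²⁴ m³.
a = 1.600×10⁸ m = 1.6002×10⁵ km.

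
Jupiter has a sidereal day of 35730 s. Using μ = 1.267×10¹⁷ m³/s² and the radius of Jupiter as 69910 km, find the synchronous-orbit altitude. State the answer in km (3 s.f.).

A synchronous orbit has period T, so by Kepler's third law a = (μT²/4π²)^(1/3).
μT²/4π² = 1.267×10¹⁷ × (3.573×10⁴)² / 39.48 = 4.097×10²⁴ m³.
a = 1.600×10⁸ m = 1.6002×10⁵ km.
Altitude h = a − R = 1.6002×10⁵ − 69910 = 90105 km.

h_sync ≈ 90100 km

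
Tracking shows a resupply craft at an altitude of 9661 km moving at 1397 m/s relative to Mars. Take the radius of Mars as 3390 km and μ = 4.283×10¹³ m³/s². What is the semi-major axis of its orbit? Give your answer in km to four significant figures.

r = 3390 + 9661 = 13051 km = 1.305×10⁷ m.
Vis-viva rearranged: 1/a = 2/r − v²/μ = 1.532×10⁻⁷ − 4.557×10⁻⁸ = 1.077×10⁻⁷ m⁻¹.
a = 9.287×10⁶ m = 9286.9 km.

a ≈ 9287 km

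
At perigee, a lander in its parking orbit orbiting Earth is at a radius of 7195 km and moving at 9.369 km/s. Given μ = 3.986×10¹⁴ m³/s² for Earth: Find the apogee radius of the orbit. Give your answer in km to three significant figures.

apogee radius ≈ 27400 km

r_p = 7.195×10⁶ m.
Specific energy ε = v²/2 − μ/r = -1.151×10⁷ J/kg, so a = −μ/(2ε) = 1.731×10⁷ m.
The apsides satisfy r_p + r_a = 2a, so the apogee radius is 2a − r_p = 2.743×10⁷ m = 27434 km.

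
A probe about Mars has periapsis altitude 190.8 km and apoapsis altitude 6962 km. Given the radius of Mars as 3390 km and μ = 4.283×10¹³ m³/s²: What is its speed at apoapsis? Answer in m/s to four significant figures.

r_p = 3390 + 190.8 = 3580.8 km = 3.5808×10⁶ m.
r_a = 3390 + 6962 = 10352 km = 1.0352×10⁷ m.
Semi-major axis a = (r_p + r_a)/2 = 6966.4 km = 6.966×10⁶ m.
Vis-viva: v² = μ(2/r − 1/a) = 4.283×10¹³ × (1.932×10⁻⁷ − 1.435×10⁻⁷) = 2.127×10⁶ m²/s².
v = 1458 m/s.

v ≈ 1458 m/s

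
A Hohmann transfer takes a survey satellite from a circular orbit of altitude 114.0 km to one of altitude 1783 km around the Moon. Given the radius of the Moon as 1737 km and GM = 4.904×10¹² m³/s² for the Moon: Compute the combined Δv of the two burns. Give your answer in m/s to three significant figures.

r₁ = 1737 + 114.0 = 1851.0 km = 1.8510×10⁶ m.
r₂ = 1737 + 1783 = 3520.0 km = 3.5200×10⁶ m.
Transfer ellipse a_t = (r₁ + r₂)/2 = 2.686×10⁶ m.
At r₁: circular v_c1 = √(μ/r₁) = 1628 m/s; transfer-perilune v_p = √[μ(2/r₁ − 1/a_t)] = 1864 m/s.
Δv₁ = v_p − v_c1 = 235.8 m/s.
At r₂: circular v_c2 = √(μ/r₂) = 1180 m/s; transfer-apolune v_a = √[μ(2/r₂ − 1/a_t)] = 979.9 m/s.
Δv₂ = v_c2 − v_a = 200.4 m/s.
Total Δv = Δv₁ + Δv₂ = 436.2 m/s.

Δv_total ≈ 436 m/s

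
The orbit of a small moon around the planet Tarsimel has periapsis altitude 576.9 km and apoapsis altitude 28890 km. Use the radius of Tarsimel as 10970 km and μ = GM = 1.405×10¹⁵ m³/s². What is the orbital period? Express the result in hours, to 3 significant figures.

r_p = 10970 + 576.9 = 11547 km = 1.1547×10⁷ m.
r_a = 10970 + 28890 = 39860 km = 3.9860×10⁷ m.
Semi-major axis a = (r_p + r_a)/2 = (11547 + 39860)/2 = 25703 km = 2.570×10⁷ m.
By Kepler's third law T = 2π√(a³/μ) = 2π × 3.477×10³ = 2.184×10⁴ s.
= 6.068 hours.

T ≈ 6.07 hours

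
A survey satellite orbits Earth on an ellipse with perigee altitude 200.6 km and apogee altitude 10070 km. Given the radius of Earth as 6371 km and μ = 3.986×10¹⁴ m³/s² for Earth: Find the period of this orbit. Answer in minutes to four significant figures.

T ≈ 204.7 minutes

r_p = 6371 + 200.6 = 6571.6 km = 6.5716×10⁶ m.
r_a = 6371 + 10070 = 16441 km = 1.6441×10⁷ m.
Semi-major axis a = (r_p + r_a)/2 = (6571.6 + 16441)/2 = 11506 km = 1.151×10⁷ m.
By Kepler's third law T = 2π√(a³/μ) = 2π × 1.955×10³ = 1.228×10⁴ s.
= 204.7 minutes.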